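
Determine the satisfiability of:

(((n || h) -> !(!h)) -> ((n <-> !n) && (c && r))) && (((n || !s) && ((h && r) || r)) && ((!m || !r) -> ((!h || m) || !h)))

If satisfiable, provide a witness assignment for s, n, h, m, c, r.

s = False, n = True, h = False, m = False, c = True, r = True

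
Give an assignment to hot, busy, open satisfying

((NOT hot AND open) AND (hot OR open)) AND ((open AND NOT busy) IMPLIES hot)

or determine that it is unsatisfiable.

hot=F, busy=T, open=T

  (NOT hot AND open) AND (hot OR open) = True
    NOT hot AND open = True
      NOT hot = True
    hot OR open = True
  (open AND NOT busy) IMPLIES hot = True
    open AND NOT busy = False
      NOT busy = False
Both conjuncts True, so the formula holds.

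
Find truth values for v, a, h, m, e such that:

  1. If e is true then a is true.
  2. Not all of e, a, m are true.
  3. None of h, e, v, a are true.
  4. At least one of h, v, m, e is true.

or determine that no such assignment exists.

v: False, a: False, h: False, m: True, e: False

  (1) e=F ⇒ a: vacuous ✓
  (2) {e, a, m}: 1/3 true — not all ✓
  (3) {h, e, v, a}: 0 true — none ✓
  (4) {h, v, m, e}: 1 true — at least one ✓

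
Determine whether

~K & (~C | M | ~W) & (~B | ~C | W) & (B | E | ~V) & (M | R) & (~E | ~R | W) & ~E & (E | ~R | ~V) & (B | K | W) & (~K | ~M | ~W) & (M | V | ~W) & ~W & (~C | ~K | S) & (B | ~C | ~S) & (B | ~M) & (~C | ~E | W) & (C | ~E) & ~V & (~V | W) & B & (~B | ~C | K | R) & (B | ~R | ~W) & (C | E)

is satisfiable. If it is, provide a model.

Unsatisfiable

Case K = True:
  Clause (~K) is falsified — contradiction.
Case K = False:
  (~E) forces E = False.
  (~W) forces W = False.
  (B | K | W) forces B = True.
  (~B | ~C | W) forces C = False.
  Clause (C | E) is falsified — contradiction.
Both cases fail, so the formula is unsatisfiable.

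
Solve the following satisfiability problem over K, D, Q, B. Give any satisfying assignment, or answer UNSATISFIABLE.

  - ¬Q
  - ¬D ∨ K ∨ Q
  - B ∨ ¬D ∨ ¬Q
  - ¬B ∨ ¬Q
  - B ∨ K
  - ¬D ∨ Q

Unit clause (¬Q) forces Q = False.
In (¬D ∨ Q) only ¬D is left, so D = False.
Set K = False.
  then (B ∨ K) forces B = True.
Check each clause:
  (¬Q): ¬Q holds.
  (¬D ∨ K ∨ Q): ¬D holds.
  (B ∨ ¬D ∨ ¬Q): B holds.
  (¬B ∨ ¬Q): ¬Q holds.
  (B ∨ K): B holds.
  (¬D ∨ Q): ¬D holds.
All clauses satisfied.

K: False, D: False, Q: False, B: True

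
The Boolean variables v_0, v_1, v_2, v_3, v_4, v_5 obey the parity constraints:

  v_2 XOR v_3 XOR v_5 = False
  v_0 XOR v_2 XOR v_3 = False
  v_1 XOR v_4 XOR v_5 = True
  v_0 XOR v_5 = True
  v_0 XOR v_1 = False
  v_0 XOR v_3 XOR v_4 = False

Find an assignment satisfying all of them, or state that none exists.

UNSATISFIABLE

Adding constraints 1, 2, 4 mod 2: every variable appears an even number of times on the left, so the left side is 0.
But the right sides sum to 1 (mod 2). 0 ≠ 1 — the system is inconsistent.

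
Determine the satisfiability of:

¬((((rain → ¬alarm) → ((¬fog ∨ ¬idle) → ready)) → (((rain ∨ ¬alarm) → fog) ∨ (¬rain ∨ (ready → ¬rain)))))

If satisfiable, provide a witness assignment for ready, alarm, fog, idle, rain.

ready = True, alarm = False, fog = False, idle = True, rain = True

  ¬((((rain → ¬alarm) → ((¬fog ∨ ¬idle) → ready)) → (((rain ∨ ¬alarm) → fog) ∨ (¬rain ∨ (ready → ¬rain))))) = True
    ((rain → ¬alarm) → ((¬fog ∨ ¬idle) → ready)) → (((rain ∨ ¬alarm) → fog) ∨ (¬rain ∨ (ready → ¬rain))) = False
      (rain → ¬alarm) → ((¬fog ∨ ¬idle) → ready) = True
        rain → ¬alarm = True
          ¬alarm = True
        (¬fog ∨ ¬idle) → ready = True
          ¬fog ∨ ¬idle = True
            ¬fog = True
            ¬idle = False
      ((rain ∨ ¬alarm) → fog) ∨ (¬rain ∨ (ready → ¬rain)) = False
        (rain ∨ ¬alarm) → fog = False
          rain ∨ ¬alarm = True
            ¬alarm = True
        ¬rain ∨ (ready → ¬rain) = False
          ¬rain = False
          ready → ¬rain = False
            ¬rain = False
The formula evaluates to True.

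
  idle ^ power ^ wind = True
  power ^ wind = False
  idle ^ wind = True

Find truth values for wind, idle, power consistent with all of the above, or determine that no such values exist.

wind: False, idle: True, power: False

idle ^ power ^ wind = T ^ F ^ F = True ✓
power ^ wind = F ^ F = False ✓
idle ^ wind = T ^ F = True ✓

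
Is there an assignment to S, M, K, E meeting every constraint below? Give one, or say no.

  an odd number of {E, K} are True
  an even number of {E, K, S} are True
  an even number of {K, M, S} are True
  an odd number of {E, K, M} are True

S: True; M: False; K: True; E: False

{E, K}: 1 true → odd ✓
{E, K, S}: 2 true → even ✓
{K, M, S}: 2 true → even ✓
{E, K, M}: 1 true → odd ✓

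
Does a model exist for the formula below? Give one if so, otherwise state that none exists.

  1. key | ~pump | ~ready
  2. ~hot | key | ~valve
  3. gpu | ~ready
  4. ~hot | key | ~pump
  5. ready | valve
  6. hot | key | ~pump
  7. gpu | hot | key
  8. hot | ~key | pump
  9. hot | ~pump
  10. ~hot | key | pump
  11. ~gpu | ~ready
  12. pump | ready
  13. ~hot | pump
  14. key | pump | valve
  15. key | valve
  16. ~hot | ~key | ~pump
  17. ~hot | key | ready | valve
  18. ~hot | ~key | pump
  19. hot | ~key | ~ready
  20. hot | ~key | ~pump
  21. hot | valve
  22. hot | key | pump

Case pump = True:
  (hot | ~pump) forces hot = True.
  (~hot | key | ~pump) forces key = True.
  Clause (~hot | ~key | ~pump) is falsified — contradiction.
Case pump = False:
  (pump | ready) forces ready = True.
  (gpu | ~ready) forces gpu = True.
  Clause (~gpu | ~ready) is falsified — contradiction.
Both cases fail, so the formula is unsatisfiable.

Unsatisfiable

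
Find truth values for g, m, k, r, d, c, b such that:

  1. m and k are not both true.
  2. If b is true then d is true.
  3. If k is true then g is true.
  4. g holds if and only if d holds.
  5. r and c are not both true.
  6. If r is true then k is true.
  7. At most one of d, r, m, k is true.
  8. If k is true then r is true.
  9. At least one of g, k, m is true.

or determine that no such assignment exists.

g = True, m = False, k = False, r = False, d = True, c = False, b = False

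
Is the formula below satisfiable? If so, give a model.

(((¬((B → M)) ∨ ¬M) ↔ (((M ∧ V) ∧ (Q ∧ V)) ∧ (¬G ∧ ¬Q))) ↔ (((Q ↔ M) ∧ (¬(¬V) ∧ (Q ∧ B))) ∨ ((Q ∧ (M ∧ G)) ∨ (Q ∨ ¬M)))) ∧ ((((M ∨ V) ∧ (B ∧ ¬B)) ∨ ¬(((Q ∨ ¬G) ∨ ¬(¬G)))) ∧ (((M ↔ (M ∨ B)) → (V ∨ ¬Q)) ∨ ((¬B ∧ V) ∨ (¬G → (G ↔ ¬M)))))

The conjunct ((M ∨ V) ∧ (B ∧ ¬B)) ∨ ¬(((Q ∨ ¬G) ∨ ¬(¬G))) is unsatisfiable on its own:
  G = True: simplifies to (M ∨ V) ∧ (B ∧ ¬B).
    B = True: the conjunct ¬B is False.
    B = False: the conjunct B is False.
  G = False: simplifies to (M ∨ V) ∧ (B ∧ ¬B).
    B = True: the conjunct ¬B is False.
    B = False: the conjunct B is False.
So the whole conjunction is unsatisfiable.

The formula is unsatisfiable.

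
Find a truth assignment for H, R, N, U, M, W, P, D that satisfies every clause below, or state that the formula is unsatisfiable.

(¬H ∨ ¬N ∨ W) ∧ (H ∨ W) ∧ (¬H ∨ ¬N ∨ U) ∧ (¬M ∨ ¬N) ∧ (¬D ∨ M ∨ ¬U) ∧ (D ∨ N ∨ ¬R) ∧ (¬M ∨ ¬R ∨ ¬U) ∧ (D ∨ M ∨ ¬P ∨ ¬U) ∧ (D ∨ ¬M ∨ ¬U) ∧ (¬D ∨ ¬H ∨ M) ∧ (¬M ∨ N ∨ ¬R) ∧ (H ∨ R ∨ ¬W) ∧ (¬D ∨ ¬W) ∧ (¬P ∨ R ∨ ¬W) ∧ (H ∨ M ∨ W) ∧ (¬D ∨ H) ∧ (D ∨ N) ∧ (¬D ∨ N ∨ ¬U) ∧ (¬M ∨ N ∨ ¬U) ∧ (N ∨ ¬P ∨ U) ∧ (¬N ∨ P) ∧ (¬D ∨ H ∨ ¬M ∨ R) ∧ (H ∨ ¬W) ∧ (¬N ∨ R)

Try H = False:
  (H ∨ W) forces W = True.
  clause (H ∨ ¬W) is falsified — backtrack.
So H = True.
Set R = False.
  then (¬N ∨ R) forces N = False.
  then (D ∨ N) forces D = True.
  then (¬D ∨ N ∨ ¬U) forces U = False.
  then (N ∨ ¬P ∨ U) forces P = False.
  then (¬D ∨ ¬H ∨ M) forces M = True.
  then (¬D ∨ ¬W) forces W = False.
All clauses satisfied.

H: True, R: False, N: False, U: False, M: True, W: False, P: False, D: True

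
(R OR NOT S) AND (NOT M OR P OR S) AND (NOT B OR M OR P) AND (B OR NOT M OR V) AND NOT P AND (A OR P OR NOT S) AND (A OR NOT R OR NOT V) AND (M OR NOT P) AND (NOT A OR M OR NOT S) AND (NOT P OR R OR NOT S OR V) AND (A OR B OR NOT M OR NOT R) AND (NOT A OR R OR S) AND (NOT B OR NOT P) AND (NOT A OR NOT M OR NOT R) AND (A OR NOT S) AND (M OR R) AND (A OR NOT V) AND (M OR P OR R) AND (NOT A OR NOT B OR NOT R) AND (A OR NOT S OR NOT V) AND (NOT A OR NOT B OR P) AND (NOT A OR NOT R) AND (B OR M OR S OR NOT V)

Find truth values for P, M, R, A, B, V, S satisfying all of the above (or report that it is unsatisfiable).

Unit clause (NOT P) forces P = False.
Try M = True:
  (NOT M OR P OR S) forces S = True.
  (R OR NOT S) forces R = True.
  (A OR P OR NOT S) forces A = True.
  clause (NOT A OR NOT M OR NOT R) is falsified — backtrack.
So M = False.
  then (NOT B OR M OR P) forces B = False.
  then (M OR R) forces R = True.
  then (NOT A OR NOT R) forces A = False.
  then (A OR P OR NOT S) forces S = False.
  then (A OR NOT R OR NOT V) forces V = False.
All clauses satisfied.

P=F, M=F, R=T, A=F, B=F, V=F, S=F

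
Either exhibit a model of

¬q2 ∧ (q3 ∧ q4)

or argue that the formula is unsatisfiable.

q2=F, q3=T, q4=T

  ¬q2 = True
  q3 ∧ q4 = True
Both conjuncts True, so the formula holds.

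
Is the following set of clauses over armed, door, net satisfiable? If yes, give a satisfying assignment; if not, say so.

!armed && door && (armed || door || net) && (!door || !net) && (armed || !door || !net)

armed=F; door=T; net=F

Unit clause (!armed) forces armed = False.
Unit clause (door) forces door = True.
In (!door || !net) only !net is left, so net = False.
Check each clause:
  (!armed): !armed holds.
  (door): door holds.
  (armed || door || net): door holds.
  (!door || !net): !net holds.
  (armed || !door || !net): !net holds.
All clauses satisfied.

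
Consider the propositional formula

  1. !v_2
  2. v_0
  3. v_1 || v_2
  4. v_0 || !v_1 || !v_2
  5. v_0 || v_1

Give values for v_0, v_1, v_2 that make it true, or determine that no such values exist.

v_0 = True, v_1 = True, v_2 = False

Unit clause (!v_2) forces v_2 = False.
Unit clause (v_0) forces v_0 = True.
In (v_1 || v_2) only v_1 is left, so v_1 = True.
Check each clause:
  (!v_2): !v_2 holds.
  (v_0): v_0 holds.
  (v_1 || v_2): v_1 holds.
  (v_0 || !v_1 || !v_2): v_0 holds.
  (v_0 || v_1): v_0 holds.
All clauses satisfied.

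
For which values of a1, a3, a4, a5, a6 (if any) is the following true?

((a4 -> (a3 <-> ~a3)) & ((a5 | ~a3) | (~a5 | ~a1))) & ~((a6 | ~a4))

Unsatisfiable

Case a4 = True: the formula simplifies to ((a3 <-> ~a3) & ((a5 | ~a3) | (~a5 | ~a1))) & ~a6.
  a3 = True: the conjunct a3 <-> ~a3 becomes True <-> ~True = False.
  a3 = False: the conjunct a3 <-> ~a3 becomes False <-> ~False = False.
Case a4 = False: the conjunct ~((a6 | ~a4)) becomes ~((a6 | True)) = False.
Both cases fail — unsatisfiable.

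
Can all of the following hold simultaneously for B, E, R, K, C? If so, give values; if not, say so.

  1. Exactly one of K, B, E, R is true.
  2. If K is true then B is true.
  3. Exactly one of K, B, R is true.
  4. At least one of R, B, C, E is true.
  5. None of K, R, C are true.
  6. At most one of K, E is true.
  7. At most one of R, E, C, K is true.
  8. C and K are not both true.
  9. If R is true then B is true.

B = True, E = False, R = False, K = False, C = False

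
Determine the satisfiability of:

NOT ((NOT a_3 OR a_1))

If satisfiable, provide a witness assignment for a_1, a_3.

a_1 = False, a_3 = True

  NOT ((NOT a_3 OR a_1)) = True
    NOT a_3 OR a_1 = False
      NOT a_3 = False
The formula evaluates to True.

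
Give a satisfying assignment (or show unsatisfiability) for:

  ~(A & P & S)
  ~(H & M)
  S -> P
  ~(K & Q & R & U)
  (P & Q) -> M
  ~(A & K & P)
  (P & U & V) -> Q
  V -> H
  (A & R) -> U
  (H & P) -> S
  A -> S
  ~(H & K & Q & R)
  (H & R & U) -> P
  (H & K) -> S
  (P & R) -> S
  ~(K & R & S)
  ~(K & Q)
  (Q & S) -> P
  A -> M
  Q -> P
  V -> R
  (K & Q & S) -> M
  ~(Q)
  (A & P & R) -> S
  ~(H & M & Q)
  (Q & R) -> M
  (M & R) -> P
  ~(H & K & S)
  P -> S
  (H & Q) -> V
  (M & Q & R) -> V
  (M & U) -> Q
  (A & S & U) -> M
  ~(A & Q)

A = False, M = False, K = True, H = False, Q = False, R = False, S = False, U = True, P = False, V = False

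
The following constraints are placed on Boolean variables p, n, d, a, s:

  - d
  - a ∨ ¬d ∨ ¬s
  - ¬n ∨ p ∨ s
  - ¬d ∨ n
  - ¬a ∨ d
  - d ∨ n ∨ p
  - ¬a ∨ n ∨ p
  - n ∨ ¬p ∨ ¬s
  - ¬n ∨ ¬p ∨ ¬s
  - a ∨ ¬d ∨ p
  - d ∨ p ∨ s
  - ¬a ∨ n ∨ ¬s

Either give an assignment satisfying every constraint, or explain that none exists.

Unit clause (d) forces d = True.
In (¬d ∨ n) only n is left, so n = True.
Set p = True.
  then (¬n ∨ ¬p ∨ ¬s) forces s = False.
Set a = False.
All clauses satisfied.

p: True, n: True, d: True, a: False, s: False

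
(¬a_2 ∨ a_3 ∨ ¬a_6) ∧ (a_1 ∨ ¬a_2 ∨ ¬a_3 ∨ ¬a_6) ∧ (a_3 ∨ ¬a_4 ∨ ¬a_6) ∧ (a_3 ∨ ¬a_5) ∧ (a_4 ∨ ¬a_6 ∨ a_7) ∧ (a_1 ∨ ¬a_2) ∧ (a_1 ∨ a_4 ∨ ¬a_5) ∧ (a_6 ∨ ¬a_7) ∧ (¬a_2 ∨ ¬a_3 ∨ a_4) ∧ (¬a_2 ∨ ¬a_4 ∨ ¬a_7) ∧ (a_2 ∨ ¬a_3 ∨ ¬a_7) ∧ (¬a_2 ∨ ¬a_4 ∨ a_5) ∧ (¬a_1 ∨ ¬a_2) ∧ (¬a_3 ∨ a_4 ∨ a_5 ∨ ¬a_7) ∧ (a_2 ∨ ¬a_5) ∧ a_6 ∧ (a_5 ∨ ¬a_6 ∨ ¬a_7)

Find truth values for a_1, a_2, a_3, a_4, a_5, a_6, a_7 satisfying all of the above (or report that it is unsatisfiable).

Unit clause (a_6) forces a_6 = True.
Set a_1 = False.
  then (a_1 ∨ ¬a_2) forces a_2 = False.
  then (a_2 ∨ ¬a_5) forces a_5 = False.
  then (a_5 ∨ ¬a_6 ∨ ¬a_7) forces a_7 = False.
  then (a_4 ∨ ¬a_6 ∨ a_7) forces a_4 = True.
  then (a_3 ∨ ¬a_4 ∨ ¬a_6) forces a_3 = True.
All clauses satisfied.

a_1 = False, a_2 = False, a_3 = True, a_4 = True, a_5 = False, a_6 = True, a_7 = False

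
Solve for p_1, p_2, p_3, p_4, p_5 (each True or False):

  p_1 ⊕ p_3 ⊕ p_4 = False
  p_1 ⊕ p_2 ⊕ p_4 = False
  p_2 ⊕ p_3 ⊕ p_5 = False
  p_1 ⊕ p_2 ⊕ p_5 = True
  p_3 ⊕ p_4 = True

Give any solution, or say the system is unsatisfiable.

p_1 = True, p_2 = False, p_3 = False, p_4 = True, p_5 = False

p_1 ⊕ p_3 ⊕ p_4 = T ⊕ F ⊕ T = False ✓
p_1 ⊕ p_2 ⊕ p_4 = T ⊕ F ⊕ T = False ✓
p_2 ⊕ p_3 ⊕ p_5 = F ⊕ F ⊕ F = False ✓
p_1 ⊕ p_2 ⊕ p_5 = T ⊕ F ⊕ F = True ✓
p_3 ⊕ p_4 = F ⊕ T = True ✓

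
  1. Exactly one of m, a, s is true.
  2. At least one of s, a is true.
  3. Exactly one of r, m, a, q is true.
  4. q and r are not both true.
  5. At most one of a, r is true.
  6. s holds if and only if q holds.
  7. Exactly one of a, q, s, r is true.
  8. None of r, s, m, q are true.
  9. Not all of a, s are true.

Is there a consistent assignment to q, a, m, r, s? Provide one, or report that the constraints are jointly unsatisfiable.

q=F, a=T, m=F, r=F, s=F

  (1) {m, a, s}: 1 true — exactly one ✓
  (2) {s, a}: 1 true — at least one ✓
  (3) {r, m, a, q}: 1 true — exactly one ✓
  (4) q=F, r=F — not both ✓
  (5) {a, r}: 1 true — at most one ✓
  (6) s=F, q=F — same ✓
  (7) {a, q, s, r}: 1 true — exactly one ✓
  (8) {r, s, m, q}: 0 true — none ✓
  (9) {a, s}: 1/2 true — not all ✓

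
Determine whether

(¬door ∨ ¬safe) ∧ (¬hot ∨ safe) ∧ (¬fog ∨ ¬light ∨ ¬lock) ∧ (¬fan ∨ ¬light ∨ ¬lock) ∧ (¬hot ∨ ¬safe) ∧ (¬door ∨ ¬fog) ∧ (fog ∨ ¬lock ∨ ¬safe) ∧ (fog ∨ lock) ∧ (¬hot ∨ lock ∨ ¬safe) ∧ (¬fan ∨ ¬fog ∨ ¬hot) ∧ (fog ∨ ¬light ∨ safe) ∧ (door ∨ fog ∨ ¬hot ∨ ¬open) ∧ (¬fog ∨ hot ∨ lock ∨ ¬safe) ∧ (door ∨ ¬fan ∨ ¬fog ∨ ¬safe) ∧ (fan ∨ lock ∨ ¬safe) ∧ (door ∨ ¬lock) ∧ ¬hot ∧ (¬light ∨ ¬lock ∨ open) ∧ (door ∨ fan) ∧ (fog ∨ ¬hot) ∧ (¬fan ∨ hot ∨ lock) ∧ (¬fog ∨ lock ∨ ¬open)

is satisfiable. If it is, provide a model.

Unit clause (¬hot) forces hot = False.
Set fan = False.
  then (door ∨ fan) forces door = True.
  then (¬door ∨ ¬safe) forces safe = False.
  then (¬door ∨ ¬fog) forces fog = False.
  then (fog ∨ lock) forces lock = True.
  then (fog ∨ ¬light ∨ safe) forces light = False.
Set open = False.
All clauses satisfied.

fan = False; lock = True; safe = False; open = False; fog = False; hot = False; door = True; light = False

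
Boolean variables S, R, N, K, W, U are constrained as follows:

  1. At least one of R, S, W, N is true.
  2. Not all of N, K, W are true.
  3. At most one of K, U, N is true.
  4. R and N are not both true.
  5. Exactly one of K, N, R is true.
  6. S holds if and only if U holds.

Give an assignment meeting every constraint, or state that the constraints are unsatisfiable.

S = False, R = True, N = False, K = False, W = False, U = False

  (1) {R, S, W, N}: 1 true — at least one ✓
  (2) {N, K, W}: 0/3 true — not all ✓
  (3) {K, U, N}: 0 true — at most one ✓
  (4) R=T, N=F — not both ✓
  (5) {K, N, R}: 1 true — exactly one ✓
  (6) S=F, U=F — same ✓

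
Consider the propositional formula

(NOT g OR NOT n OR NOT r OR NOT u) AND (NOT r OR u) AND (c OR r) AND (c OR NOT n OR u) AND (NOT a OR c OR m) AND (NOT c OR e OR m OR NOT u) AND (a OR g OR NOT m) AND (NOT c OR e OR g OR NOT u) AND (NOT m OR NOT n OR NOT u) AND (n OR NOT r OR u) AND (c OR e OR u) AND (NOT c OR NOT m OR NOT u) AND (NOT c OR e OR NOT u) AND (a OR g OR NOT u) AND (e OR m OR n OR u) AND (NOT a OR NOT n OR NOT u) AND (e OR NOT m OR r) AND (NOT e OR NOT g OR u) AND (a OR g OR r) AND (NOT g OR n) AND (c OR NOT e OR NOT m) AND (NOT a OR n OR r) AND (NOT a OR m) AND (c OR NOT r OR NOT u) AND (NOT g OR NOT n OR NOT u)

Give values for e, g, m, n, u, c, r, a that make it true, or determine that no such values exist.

e=F, g=T, m=F, n=T, u=F, c=T, r=F, a=F

Set e = False.
Set g = True.
  then (NOT g OR n) forces n = True.
  then (NOT g OR NOT n OR NOT u) forces u = False.
  then (NOT r OR u) forces r = False.
  then (c OR r) forces c = True.
  then (e OR NOT m OR r) forces m = False.
  then (NOT a OR m) forces a = False.
All clauses satisfied.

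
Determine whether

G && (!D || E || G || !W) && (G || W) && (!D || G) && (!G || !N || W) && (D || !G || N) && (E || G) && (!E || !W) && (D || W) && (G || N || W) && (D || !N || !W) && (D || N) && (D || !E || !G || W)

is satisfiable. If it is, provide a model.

Unit clause (G) forces G = True.
Set E = True.
  then (!E || !W) forces W = False.
  then (D || W) forces D = True.
  then (!G || !N || W) forces N = False.
All clauses satisfied.

E = True, D = True, G = True, N = False, W = False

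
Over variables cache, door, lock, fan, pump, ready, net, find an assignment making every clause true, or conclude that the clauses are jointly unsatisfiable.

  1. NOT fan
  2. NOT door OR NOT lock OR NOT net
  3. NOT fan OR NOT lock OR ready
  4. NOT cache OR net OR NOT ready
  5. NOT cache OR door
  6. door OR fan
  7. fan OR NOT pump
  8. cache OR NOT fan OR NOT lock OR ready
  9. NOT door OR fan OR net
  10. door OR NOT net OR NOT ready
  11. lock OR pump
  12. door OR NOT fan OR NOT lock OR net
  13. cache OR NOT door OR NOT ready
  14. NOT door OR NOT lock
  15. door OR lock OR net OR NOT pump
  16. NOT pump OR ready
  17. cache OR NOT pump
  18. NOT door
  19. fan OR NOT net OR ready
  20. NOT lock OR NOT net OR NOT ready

Unsatisfiable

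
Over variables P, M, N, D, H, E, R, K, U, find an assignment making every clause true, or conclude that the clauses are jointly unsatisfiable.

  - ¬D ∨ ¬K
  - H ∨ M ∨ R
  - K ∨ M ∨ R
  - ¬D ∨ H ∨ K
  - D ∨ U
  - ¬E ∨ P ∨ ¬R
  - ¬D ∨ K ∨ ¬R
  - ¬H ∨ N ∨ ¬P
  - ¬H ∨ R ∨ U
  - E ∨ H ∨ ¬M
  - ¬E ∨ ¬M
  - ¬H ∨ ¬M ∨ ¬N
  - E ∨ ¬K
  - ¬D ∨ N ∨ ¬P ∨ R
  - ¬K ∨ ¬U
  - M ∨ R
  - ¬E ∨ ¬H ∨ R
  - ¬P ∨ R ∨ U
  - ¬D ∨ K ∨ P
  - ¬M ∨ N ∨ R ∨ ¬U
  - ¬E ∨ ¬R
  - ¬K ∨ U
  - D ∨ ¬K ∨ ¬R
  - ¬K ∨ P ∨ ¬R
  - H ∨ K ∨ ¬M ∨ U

P = False; M = False; N = False; D = False; H = False; E = False; R = True; K = False; U = True

Set P = False.
Set M = False.
  then (M ∨ R) forces R = True.
  then (¬E ∨ ¬R) forces E = False.
  then (¬K ∨ P ∨ ¬R) forces K = False.
  then (¬D ∨ K ∨ ¬R) forces D = False.
  then (D ∨ U) forces U = True.
Set N = False.
Set H = False.
All clauses satisfied.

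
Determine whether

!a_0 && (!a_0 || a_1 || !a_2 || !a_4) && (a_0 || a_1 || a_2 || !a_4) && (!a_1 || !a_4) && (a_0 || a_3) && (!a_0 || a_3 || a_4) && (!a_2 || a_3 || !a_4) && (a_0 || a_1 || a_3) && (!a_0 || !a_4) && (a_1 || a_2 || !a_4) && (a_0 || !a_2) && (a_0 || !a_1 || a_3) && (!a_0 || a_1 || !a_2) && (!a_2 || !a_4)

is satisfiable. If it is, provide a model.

a_0 = False, a_1 = True, a_2 = False, a_3 = True, a_4 = False

Unit clause (!a_0) forces a_0 = False.
In (a_0 || a_3) only a_3 is left, so a_3 = True.
In (a_0 || !a_2) only !a_2 is left, so a_2 = False.
Set a_1 = True.
  then (!a_1 || !a_4) forces a_4 = False.
All clauses satisfied.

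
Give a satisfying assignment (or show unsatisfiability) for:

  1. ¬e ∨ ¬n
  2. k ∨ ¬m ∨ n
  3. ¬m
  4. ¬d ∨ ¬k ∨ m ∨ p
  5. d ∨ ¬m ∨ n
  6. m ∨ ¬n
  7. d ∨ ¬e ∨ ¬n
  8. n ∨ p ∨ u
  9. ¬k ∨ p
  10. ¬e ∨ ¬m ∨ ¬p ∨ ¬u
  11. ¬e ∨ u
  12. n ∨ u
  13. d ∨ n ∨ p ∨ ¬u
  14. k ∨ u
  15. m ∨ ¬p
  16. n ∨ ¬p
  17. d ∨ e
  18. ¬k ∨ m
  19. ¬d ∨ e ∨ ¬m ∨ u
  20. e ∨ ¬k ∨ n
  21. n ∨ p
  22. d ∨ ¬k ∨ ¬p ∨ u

No satisfying assignment exists.

Case p = True:
  (¬m) forces m = False.
  Clause (m ∨ ¬p) is falsified — contradiction.
Case p = False:
  (¬m) forces m = False.
  (m ∨ ¬n) forces n = False.
  Clause (n ∨ p) is falsified — contradiction.
Both cases fail, so the formula is unsatisfiable.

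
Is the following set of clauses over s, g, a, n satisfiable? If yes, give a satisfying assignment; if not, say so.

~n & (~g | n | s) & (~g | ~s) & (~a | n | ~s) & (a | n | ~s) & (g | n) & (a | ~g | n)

Unsatisfiable — no assignment works.

Case n = True:
  Clause (~n) is falsified — contradiction.
Case n = False:
  (g | n) forces g = True.
  (~g | n | s) forces s = True.
  Clause (~g | ~s) is falsified — contradiction.
Both cases fail, so the formula is unsatisfiable.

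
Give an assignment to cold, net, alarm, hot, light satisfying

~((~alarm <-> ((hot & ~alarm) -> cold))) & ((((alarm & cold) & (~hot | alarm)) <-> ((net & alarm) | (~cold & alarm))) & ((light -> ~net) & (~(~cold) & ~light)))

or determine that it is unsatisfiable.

cold = True, net = True, alarm = True, hot = True, light = False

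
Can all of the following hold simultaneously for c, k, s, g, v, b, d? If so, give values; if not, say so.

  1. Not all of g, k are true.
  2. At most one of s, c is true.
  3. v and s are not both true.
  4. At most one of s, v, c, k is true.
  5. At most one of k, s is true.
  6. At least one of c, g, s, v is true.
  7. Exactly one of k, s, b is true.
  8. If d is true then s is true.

c: False; k: False; s: True; g: False; v: False; b: False; d: False

  (1) {g, k}: 0/2 true — not all ✓
  (2) {s, c}: 1 true — at most one ✓
  (3) v=F, s=T — not both ✓
  (4) {s, v, c, k}: 1 true — at most one ✓
  (5) {k, s}: 1 true — at most one ✓
  (6) {c, g, s, v}: 1 true — at least one ✓
  (7) {k, s, b}: 1 true — exactly one ✓
  (8) d=F ⇒ s: vacuous ✓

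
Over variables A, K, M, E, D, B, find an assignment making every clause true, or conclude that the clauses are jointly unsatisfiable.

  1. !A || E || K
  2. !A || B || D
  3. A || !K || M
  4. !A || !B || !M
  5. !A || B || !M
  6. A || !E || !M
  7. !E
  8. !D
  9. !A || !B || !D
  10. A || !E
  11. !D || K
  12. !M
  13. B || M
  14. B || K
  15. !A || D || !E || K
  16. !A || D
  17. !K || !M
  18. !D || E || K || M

A = False, K = False, M = False, E = False, D = False, B = True

Unit clause (!E) forces E = False.
Unit clause (!D) forces D = False.
Unit clause (!M) forces M = False.
In (B || M) only B is left, so B = True.
In (!A || D) only !A is left, so A = False.
In (A || !K || M) only !K is left, so K = False.
All clauses satisfied.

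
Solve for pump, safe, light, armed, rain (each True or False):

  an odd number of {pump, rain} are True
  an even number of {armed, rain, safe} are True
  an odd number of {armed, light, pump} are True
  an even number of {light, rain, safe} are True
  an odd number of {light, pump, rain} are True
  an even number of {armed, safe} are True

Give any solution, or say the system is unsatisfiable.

pump=T, safe=F, light=F, armed=F, rain=F

{pump, rain}: 1 true → odd ✓
{armed, rain, safe}: 0 true → even ✓
{armed, light, pump}: 1 true → odd ✓
{light, rain, safe}: 0 true → even ✓
{light, pump, rain}: 1 true → odd ✓
{armed, safe}: 0 true → even ✓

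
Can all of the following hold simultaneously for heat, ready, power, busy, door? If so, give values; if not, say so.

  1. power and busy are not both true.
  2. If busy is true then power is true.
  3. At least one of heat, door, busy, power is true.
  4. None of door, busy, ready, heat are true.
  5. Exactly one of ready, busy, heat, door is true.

Case ready = True:
  Constraint (4) is violated (ready=T) — contradiction.
Case ready = False:
  (4) forces door = False.
  (4) forces busy = False.
  (4) forces heat = False.
  Constraint (5) is violated (ready=F, busy=F, heat=F, door=F) — contradiction.
Both cases fail — unsatisfiable.

Unsatisfiable — no assignment works.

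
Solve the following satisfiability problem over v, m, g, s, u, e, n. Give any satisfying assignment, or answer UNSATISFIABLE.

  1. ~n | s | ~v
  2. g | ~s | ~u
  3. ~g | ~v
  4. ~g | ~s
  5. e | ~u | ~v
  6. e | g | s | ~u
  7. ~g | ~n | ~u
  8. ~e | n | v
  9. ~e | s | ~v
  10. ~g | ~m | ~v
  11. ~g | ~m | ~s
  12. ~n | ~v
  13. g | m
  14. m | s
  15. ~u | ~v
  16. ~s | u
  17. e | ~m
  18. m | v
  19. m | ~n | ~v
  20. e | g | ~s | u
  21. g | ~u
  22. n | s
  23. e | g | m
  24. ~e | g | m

v=F, m=T, g=T, s=F, u=F, e=T, n=T

Set v = False.
  then (m | v) forces m = True.
  then (e | ~m) forces e = True.
  then (~e | n | v) forces n = True.
Set g = True.
  then (~g | ~s) forces s = False.
  then (~g | ~n | ~u) forces u = False.
All clauses satisfied.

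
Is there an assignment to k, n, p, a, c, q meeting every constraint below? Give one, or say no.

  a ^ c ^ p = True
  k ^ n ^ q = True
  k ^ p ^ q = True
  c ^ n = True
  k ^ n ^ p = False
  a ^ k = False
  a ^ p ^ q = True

k=F; n=T; p=T; a=F; c=F; q=F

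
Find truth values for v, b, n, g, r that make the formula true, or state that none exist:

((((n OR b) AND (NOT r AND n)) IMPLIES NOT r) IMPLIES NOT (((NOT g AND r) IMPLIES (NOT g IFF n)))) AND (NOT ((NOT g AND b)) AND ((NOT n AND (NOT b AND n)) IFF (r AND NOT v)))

v=T, b=F, n=F, g=F, r=T

  (((n OR b) AND (NOT r AND n)) IMPLIES NOT r) IMPLIES NOT (((NOT g AND r) IMPLIES (NOT g IFF n))) = True
    ((n OR b) AND (NOT r AND n)) IMPLIES NOT r = True
      (n OR b) AND (NOT r AND n) = False
        n OR b = False
        NOT r AND n = False
          NOT r = False
      NOT r = False
    NOT (((NOT g AND r) IMPLIES (NOT g IFF n))) = True
      (NOT g AND r) IMPLIES (NOT g IFF n) = False
        NOT g AND r = True
          NOT g = True
        NOT g IFF n = False
          NOT g = True
  NOT ((NOT g AND b)) AND ((NOT n AND (NOT b AND n)) IFF (r AND NOT v)) = True
    NOT ((NOT g AND b)) = True
      NOT g AND b = False
        NOT g = True
    (NOT n AND (NOT b AND n)) IFF (r AND NOT v) = True
      NOT n AND (NOT b AND n) = False
        NOT n = True
        NOT b AND n = False
          NOT b = True
      r AND NOT v = False
        NOT v = False
Both conjuncts True, so the formula holds.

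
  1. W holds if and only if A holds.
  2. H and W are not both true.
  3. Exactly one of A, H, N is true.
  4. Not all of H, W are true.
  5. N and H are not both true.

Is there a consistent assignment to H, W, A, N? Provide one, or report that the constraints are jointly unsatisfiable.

H = False, W = False, A = False, N = True

  (1) W=F, A=F — same ✓
  (2) H=F, W=F — not both ✓
  (3) {A, H, N}: 1 true — exactly one ✓
  (4) {H, W}: 0/2 true — not all ✓
  (5) N=T, H=F — not both ✓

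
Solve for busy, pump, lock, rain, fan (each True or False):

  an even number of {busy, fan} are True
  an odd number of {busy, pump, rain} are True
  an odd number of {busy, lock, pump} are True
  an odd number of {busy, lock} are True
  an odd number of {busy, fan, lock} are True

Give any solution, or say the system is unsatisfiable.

busy = False; pump = False; lock = True; rain = True; fan = False

{busy, fan}: 0 true → even ✓
{busy, pump, rain}: 1 true → odd ✓
{busy, lock, pump}: 1 true → odd ✓
{busy, lock}: 1 true → odd ✓
{busy, fan, lock}: 1 true → odd ✓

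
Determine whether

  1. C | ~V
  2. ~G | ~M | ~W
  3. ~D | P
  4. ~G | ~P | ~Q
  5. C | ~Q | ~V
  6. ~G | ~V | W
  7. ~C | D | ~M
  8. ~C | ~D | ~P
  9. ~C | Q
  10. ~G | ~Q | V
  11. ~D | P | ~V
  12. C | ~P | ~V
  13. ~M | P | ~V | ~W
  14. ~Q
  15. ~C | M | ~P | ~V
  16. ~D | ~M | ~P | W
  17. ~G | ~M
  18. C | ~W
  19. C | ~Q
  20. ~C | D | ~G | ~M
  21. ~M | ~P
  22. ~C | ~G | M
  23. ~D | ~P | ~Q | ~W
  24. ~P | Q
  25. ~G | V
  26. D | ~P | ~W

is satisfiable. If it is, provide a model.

G = False; V = False; P = False; C = False; W = False; Q = False; D = False; M = True

Unit clause (~Q) forces Q = False.
In (~P | Q) only ~P is left, so P = False.
In (~D | P) only ~D is left, so D = False.
In (~C | Q) only ~C is left, so C = False.
In (C | ~W) only ~W is left, so W = False.
In (C | ~V) only ~V is left, so V = False.
In (~G | V) only ~G is left, so G = False.
Set M = True.
All clauses satisfied.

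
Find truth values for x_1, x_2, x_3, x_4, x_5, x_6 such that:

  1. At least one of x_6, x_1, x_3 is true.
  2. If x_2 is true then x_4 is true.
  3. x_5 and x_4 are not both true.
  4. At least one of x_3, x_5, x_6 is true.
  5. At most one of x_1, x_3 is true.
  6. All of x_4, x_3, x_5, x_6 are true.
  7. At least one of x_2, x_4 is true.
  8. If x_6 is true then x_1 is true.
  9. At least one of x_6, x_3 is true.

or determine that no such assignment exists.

Unsatisfiable

Case x_4 = True:
  (3) with x_4=T forces x_5 = False.
  Constraint (6) is violated (x_5=F) — contradiction.
Case x_4 = False:
  Constraint (6) is violated (x_4=F) — contradiction.
Both cases fail — unsatisfiable.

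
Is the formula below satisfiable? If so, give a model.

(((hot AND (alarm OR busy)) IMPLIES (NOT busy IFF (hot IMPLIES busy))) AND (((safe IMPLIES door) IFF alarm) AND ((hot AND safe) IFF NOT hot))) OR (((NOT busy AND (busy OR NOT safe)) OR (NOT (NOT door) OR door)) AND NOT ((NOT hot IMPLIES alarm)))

door=T, busy=F, safe=F, alarm=F, hot=F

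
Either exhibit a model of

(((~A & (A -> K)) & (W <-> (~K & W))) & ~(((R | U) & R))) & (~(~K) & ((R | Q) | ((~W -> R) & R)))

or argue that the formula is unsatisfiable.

U = True, Q = True, A = False, R = False, K = True, W = False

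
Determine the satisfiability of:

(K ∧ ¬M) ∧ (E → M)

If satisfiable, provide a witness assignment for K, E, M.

K: True, E: False, M: False

  K ∧ ¬M = True
    ¬M = True
  E → M = True
Both conjuncts True, so the formula holds.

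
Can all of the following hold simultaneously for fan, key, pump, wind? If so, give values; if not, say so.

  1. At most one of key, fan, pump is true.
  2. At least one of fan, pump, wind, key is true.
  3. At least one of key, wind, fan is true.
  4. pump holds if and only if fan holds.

fan: False; key: True; pump: False; wind: False

  (1) {key, fan, pump}: 1 true — at most one ✓
  (2) {fan, pump, wind, key}: 1 true — at least one ✓
  (3) {key, wind, fan}: 1 true — at least one ✓
  (4) pump=F, fan=F — same ✓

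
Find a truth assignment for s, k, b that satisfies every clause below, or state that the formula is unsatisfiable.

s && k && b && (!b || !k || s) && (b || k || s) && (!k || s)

Unit clause (s) forces s = True.
Unit clause (k) forces k = True.
Unit clause (b) forces b = True.
Check each clause:
  (s): s holds.
  (k): k holds.
  (b): b holds.
  (!b || !k || s): s holds.
  (b || k || s): b holds.
  (!k || s): s holds.
All clauses satisfied.

s = True, k = True, b = True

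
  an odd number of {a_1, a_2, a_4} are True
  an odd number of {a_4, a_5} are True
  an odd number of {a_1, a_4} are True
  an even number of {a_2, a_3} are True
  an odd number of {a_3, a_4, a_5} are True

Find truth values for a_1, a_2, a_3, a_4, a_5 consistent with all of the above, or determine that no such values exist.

a_1 = True, a_2 = False, a_3 = False, a_4 = False, a_5 = True

{a_1, a_2, a_4}: 1 true → odd ✓
{a_4, a_5}: 1 true → odd ✓
{a_1, a_4}: 1 true → odd ✓
{a_2, a_3}: 0 true → even ✓
{a_3, a_4, a_5}: 1 true → odd ✓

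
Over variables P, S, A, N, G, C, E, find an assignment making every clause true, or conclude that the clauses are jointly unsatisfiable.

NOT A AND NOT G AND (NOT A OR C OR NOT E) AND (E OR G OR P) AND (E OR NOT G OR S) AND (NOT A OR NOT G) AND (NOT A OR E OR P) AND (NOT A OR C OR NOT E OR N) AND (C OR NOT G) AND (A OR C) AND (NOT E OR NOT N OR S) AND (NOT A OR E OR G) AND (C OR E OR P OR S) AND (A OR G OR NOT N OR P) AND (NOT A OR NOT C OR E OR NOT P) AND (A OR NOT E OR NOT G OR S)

Unit clause (NOT A) forces A = False.
Unit clause (NOT G) forces G = False.
In (A OR C) only C is left, so C = True.
Set P = True.
Set S = False.
Set N = False.
Set E = True.
All clauses satisfied.

P: True; S: False; A: False; N: False; G: False; C: True; E: True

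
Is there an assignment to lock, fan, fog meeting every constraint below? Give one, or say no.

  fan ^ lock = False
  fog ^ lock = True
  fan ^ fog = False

No satisfying assignment exists.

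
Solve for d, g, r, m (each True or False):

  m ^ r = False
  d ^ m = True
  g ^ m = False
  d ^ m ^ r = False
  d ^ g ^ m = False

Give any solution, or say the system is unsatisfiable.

d = False; g = True; r = True; m = True

m ^ r = T ^ T = False ✓
d ^ m = F ^ T = True ✓
g ^ m = T ^ T = False ✓
d ^ m ^ r = F ^ T ^ T = False ✓
d ^ g ^ m = F ^ T ^ T = False ✓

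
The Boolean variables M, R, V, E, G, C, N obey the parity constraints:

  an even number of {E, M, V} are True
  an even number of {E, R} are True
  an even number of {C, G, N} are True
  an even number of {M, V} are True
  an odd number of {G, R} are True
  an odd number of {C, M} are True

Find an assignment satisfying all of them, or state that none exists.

M=F, R=F, V=F, E=F, G=T, C=T, N=F

{E, M, V}: 0 true → even ✓
{E, R}: 0 true → even ✓
{C, G, N}: 2 true → even ✓
{M, V}: 0 true → even ✓
{G, R}: 1 true → odd ✓
{C, M}: 1 true → odd ✓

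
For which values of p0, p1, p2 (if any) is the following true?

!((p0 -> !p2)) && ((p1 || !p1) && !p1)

p0: True, p1: False, p2: True

  !((p0 -> !p2)) = True
    p0 -> !p2 = False
      !p2 = False
  (p1 || !p1) && !p1 = True
    p1 || !p1 = True
      !p1 = True
    !p1 = True
Both conjuncts True, so the formula holds.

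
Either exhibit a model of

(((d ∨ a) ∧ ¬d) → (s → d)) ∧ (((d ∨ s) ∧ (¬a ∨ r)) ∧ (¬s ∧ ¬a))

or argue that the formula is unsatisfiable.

d=T, r=F, s=F, a=F

  ((d ∨ a) ∧ ¬d) → (s → d) = True
    (d ∨ a) ∧ ¬d = False
      d ∨ a = True
      ¬d = False
    s → d = True
  ((d ∨ s) ∧ (¬a ∨ r)) ∧ (¬s ∧ ¬a) = True
    (d ∨ s) ∧ (¬a ∨ r) = True
      d ∨ s = True
      ¬a ∨ r = True
        ¬a = True
    ¬s ∧ ¬a = True
      ¬s = True
      ¬a = True
Both conjuncts True, so the formula holds.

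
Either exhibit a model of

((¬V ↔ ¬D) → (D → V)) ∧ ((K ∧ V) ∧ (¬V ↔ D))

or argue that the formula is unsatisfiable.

D=F, K=T, V=T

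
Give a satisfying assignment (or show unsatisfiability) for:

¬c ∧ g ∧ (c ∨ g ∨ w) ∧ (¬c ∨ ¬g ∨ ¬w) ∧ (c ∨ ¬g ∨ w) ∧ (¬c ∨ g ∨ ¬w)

w = True; g = True; c = False

Unit clause (¬c) forces c = False.
Unit clause (g) forces g = True.
In (c ∨ ¬g ∨ w) only w is left, so w = True.
Check each clause:
  (¬c): ¬c holds.
  (g): g holds.
  (c ∨ g ∨ w): g holds.
  (¬c ∨ ¬g ∨ ¬w): ¬c holds.
  (c ∨ ¬g ∨ w): w holds.
  (¬c ∨ g ∨ ¬w): ¬c holds.
All clauses satisfied.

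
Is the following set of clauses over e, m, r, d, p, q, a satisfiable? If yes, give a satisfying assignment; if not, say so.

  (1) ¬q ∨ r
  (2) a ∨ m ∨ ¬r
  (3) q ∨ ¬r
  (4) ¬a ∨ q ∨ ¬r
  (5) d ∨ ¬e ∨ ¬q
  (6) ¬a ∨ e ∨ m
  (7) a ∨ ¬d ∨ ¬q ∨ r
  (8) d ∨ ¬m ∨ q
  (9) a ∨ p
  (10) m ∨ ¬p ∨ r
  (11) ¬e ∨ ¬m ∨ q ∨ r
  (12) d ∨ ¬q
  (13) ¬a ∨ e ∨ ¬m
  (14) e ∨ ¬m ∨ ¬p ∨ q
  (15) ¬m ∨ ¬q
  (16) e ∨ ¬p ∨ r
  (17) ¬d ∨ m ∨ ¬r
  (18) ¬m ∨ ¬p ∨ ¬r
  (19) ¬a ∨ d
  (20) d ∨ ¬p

e: True, m: False, r: False, d: True, p: False, q: False, a: True

Set e = True.
Try m = True:
  (¬m ∨ ¬q) forces q = False.
  (q ∨ ¬r) forces r = False.
  clause (¬e ∨ ¬m ∨ q ∨ r) is falsified — backtrack.
So m = False.
Set r = False.
  then (¬q ∨ r) forces q = False.
  then (m ∨ ¬p ∨ r) forces p = False.
  then (a ∨ p) forces a = True.
  then (¬a ∨ d) forces d = True.
All clauses satisfied.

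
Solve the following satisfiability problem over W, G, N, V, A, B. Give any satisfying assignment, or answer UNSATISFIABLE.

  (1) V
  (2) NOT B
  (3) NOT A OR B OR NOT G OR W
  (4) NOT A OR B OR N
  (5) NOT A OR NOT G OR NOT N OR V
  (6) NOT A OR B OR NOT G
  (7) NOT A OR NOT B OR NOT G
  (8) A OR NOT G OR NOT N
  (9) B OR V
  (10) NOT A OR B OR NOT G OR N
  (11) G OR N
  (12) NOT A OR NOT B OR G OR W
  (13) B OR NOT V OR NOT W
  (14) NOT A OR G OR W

W: False; G: True; N: False; V: True; A: False; B: False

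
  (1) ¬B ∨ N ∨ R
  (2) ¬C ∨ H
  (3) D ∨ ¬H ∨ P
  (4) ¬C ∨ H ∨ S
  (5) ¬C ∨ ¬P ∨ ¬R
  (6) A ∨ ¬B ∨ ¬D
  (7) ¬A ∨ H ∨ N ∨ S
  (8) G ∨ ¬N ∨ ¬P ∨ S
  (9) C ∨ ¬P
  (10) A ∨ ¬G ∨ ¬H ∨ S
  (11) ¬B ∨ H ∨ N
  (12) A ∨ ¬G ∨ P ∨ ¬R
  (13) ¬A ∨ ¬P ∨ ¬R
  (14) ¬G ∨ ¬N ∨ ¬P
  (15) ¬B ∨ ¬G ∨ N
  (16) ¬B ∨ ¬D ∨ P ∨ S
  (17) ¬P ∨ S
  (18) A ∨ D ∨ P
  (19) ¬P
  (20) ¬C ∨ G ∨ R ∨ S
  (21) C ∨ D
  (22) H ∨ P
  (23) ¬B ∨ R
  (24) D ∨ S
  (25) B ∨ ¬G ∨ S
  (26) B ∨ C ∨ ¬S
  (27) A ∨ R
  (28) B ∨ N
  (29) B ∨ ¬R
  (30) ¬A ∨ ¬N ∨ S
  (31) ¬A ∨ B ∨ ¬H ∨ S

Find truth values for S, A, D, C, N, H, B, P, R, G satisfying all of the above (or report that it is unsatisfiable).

S = True, A = True, D = True, C = True, N = True, H = True, B = False, P = False, R = False, G = False

Unit clause (¬P) forces P = False.
In (H ∨ P) only H is left, so H = True.
In (D ∨ ¬H ∨ P) only D is left, so D = True.
Set S = True.
Try A = False:
  (A ∨ ¬B ∨ ¬D) forces B = False.
  (B ∨ C ∨ ¬S) forces C = True.
  (A ∨ R) forces R = True.
  clause (B ∨ ¬R) is falsified — backtrack.
So A = True.
Set C = True.
Set N = True.
Set B = False.
  then (B ∨ ¬R) forces R = False.
Set G = False.
All clauses satisfied.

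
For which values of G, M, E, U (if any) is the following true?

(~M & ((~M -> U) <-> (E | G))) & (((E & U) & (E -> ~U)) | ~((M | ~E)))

G: False; M: False; E: True; U: True

  ~M & ((~M -> U) <-> (E | G)) = True
    ~M = True
    (~M -> U) <-> (E | G) = True
      ~M -> U = True
        ~M = True
      E | G = True
  ((E & U) & (E -> ~U)) | ~((M | ~E)) = True
    (E & U) & (E -> ~U) = False
      E & U = True
      E -> ~U = False
        ~U = False
    ~((M | ~E)) = True
      M | ~E = False
        ~E = False
Both conjuncts True, so the formula holds.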